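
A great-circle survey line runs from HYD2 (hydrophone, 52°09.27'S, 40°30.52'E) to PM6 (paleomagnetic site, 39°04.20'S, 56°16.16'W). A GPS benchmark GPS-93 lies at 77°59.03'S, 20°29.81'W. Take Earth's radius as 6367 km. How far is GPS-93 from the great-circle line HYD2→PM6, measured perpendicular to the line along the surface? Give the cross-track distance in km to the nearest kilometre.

2304 km

HYD2: φ = -52.15450°, λ = +40.50867°
PM6: φ = -39.07000°, λ = -56.26933°
GPS-93: φ = -77.98383°, λ = -20.49683°
δ₁₃ = central angle HYD2→GPS-93 = 0.583971 rad  (haversine)
θ₁₃ = bearing HYD2→GPS-93 = 199.286°,  θ₁₂ = bearing HYD2→PM6 = 239.229°
dₓₜ = R·arcsin(sin δ₁₃ · sin(θ₁₃ − θ₁₂)) = 6367·arcsin(0.55134·sin(-39.944°)) = -2303.721 km
|dₓₜ| = 2303.721 km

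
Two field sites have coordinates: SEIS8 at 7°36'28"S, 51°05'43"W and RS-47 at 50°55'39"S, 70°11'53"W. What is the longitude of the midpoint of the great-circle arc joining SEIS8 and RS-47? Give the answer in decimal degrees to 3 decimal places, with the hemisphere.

SEIS8: φ = -7.60778°, λ = -51.09528°
RS-47: φ = -50.92750°, λ = -70.19806°
Bx = cos φ₂ cos Δλ = 0.595594,  By = cos φ₂ sin Δλ = -0.206275
φₘ = atan2(sin φ₁ + sin φ₂, √((cos φ₁ + Bx)² + By²)) = -29.59275°
λₘ = λ₁ + atan2(By, cos φ₁ + Bx) = -58.50192°

58.502°W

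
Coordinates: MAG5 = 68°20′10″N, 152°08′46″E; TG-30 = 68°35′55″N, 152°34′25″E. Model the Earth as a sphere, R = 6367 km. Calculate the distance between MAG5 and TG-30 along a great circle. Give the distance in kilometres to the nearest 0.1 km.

34.0 km

MAG5: φ = +68.33611°, λ = +152.14611°
TG-30: φ = +68.59861°, λ = +152.57361°
Δφ = 0.2625°,  Δλ = 0.4275°
a = sin²(Δφ/2) + cos φ₁ cos φ₂ sin²(Δλ/2) = 0.000007
c = 2·arcsin(√a) = 0.005338 rad = 0.3058°
d = R·c = 6367 × 0.005338 = 34.0 km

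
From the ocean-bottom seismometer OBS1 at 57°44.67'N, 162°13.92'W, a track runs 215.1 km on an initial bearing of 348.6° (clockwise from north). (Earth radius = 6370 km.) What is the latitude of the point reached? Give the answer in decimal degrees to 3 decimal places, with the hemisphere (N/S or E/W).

OBS1: φ = +57.74450°, λ = -162.23200°
δ = d/R = 215.1/6370 = 0.033768 rad
φ₂ = arcsin(sin φ₁ cos δ + cos φ₁ sin δ cos θ)
   = arcsin(0.84568·0.99943 + 0.53370·0.03376·0.98027) = 59.63892°
λ₂ = λ₁ + atan2(sin θ sin δ cos φ₁, cos δ − sin φ₁ sin φ₂) = -162.98847°

59.639°N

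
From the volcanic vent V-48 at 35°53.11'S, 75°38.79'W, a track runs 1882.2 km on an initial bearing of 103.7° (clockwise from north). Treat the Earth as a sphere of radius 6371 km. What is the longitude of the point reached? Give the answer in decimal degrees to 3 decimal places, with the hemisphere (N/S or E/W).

V-48: φ = -35.88517°, λ = -75.64650°
δ = d/R = 1882.2/6371 = 0.295432 rad
φ₂ = arcsin(sin φ₁ cos δ + cos φ₁ sin δ cos θ)
   = arcsin(-0.58616·0.95668 + 0.81019·0.29115·-0.23684) = -38.07088°
λ₂ = λ₁ + atan2(sin θ sin δ cos φ₁, cos δ − sin φ₁ sin φ₂) = -54.58838°

54.588°W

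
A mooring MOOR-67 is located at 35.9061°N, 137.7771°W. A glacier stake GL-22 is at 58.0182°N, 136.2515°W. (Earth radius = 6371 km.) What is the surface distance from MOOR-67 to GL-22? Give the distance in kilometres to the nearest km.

2461 km

Δφ = 22.1121°,  Δλ = 1.5256°
a = sin²(Δφ/2) + cos φ₁ cos φ₂ sin²(Δλ/2) = 0.036851
c = 2·arcsin(√a) = 0.386333 rad = 22.1352°
d = R·c = 6371 × 0.386333 = 2461.3 km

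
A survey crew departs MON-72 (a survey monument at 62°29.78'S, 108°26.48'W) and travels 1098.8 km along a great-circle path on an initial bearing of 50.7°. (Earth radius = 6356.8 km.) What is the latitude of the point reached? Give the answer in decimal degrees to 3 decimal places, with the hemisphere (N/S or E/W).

55.432°S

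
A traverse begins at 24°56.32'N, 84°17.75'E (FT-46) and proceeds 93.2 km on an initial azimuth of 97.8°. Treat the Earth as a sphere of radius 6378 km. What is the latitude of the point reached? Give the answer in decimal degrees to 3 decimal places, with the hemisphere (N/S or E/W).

24.822°N

FT-46: φ = +24.93867°, λ = +84.29583°
δ = d/R = 93.2/6378 = 0.014613 rad
φ₂ = arcsin(sin φ₁ cos δ + cos φ₁ sin δ cos θ)
   = arcsin(0.42165·0.99989 + 0.90676·0.01461·-0.13572) = 24.82225°
λ₂ = λ₁ + atan2(sin θ sin δ cos φ₁, cos δ − sin φ₁ sin φ₂) = 85.20978°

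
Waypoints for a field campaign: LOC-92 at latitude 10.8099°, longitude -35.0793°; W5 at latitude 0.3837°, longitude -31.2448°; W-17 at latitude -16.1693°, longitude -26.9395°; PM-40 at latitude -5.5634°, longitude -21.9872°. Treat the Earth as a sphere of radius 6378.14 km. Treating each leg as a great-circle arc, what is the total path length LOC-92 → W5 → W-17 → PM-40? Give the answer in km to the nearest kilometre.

4437 km

LOC-92→W5: c = 0.193746 rad, d = 1235.74 km
W5→W-17: c = 0.298269 rad, d = 1902.40 km
W-17→PM-40: c = 0.203586 rad, d = 1298.50 km
Total = 1235.74 + 1902.40 + 1298.50 = 4436.64 km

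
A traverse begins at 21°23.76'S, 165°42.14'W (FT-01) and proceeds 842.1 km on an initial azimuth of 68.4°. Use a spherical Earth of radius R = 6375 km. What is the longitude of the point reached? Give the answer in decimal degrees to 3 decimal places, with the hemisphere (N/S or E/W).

FT-01: φ = -21.39600°, λ = -165.70233°
δ = d/R = 842.1/6375 = 0.132094 rad
φ₂ = arcsin(sin φ₁ cos δ + cos φ₁ sin δ cos θ)
   = arcsin(-0.36481·0.99129 + 0.93108·0.13171·0.36812) = -18.45075°
λ₂ = λ₁ + atan2(sin θ sin δ cos φ₁, cos δ − sin φ₁ sin φ₂) = -158.28490°

158.285°W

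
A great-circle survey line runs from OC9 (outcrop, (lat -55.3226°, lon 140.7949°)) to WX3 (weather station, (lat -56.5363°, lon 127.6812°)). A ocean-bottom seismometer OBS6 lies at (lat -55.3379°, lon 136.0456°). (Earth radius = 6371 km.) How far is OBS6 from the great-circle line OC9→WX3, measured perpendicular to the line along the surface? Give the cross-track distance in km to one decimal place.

δ₁₃ = central angle OC9→OBS6 = 0.047144 rad  (haversine)
θ₁₃ = bearing OC9→OBS6 = 267.722°,  θ₁₂ = bearing OC9→WX3 = 255.220°
dₓₜ = R·arcsin(sin δ₁₃ · sin(θ₁₃ − θ₁₂)) = 6371·arcsin(0.04713·sin(12.502°)) = 64.996 km
|dₓₜ| = 64.996 km

65.0 km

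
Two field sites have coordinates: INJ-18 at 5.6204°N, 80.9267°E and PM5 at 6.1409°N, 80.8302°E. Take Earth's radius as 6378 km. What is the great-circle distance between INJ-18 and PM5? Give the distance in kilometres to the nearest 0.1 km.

Δφ = 0.5205°,  Δλ = -0.0965°
a = sin²(Δφ/2) + cos φ₁ cos φ₂ sin²(Δλ/2) = 0.000021
c = 2·arcsin(√a) = 0.009238 rad = 0.5293°
d = R·c = 6378 × 0.009238 = 58.9 km

58.9 km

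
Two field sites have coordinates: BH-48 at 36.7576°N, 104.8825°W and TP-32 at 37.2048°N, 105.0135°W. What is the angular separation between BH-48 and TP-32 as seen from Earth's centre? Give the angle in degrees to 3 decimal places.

0.459°

Δφ = 0.4472°,  Δλ = -0.1310°
a = sin²(Δφ/2) + cos φ₁ cos φ₂ sin²(Δλ/2) = 0.000016
c = 2·arcsin(√a) = 0.008016 rad = 0.4593°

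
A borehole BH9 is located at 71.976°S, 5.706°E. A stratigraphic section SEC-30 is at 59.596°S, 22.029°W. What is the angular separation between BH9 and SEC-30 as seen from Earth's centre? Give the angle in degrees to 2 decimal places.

16.51°

Δφ = 12.3800°,  Δλ = -27.7350°
a = sin²(Δφ/2) + cos φ₁ cos φ₂ sin²(Δλ/2) = 0.020622
c = 2·arcsin(√a) = 0.288203 rad = 16.5128°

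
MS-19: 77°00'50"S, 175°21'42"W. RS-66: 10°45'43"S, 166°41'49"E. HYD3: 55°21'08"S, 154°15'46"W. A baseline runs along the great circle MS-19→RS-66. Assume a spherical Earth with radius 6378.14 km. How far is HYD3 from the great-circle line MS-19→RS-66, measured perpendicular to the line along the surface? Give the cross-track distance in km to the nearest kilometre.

1960 km

MS-19: φ = -77.01389°, λ = -175.36167°
RS-66: φ = -10.76194°, λ = +166.69694°
HYD3: φ = -55.35222°, λ = -154.26278°
δ₁₃ = central angle MS-19→HYD3 = 0.400631 rad  (haversine)
θ₁₃ = bearing MS-19→HYD3 = 31.653°,  θ₁₂ = bearing MS-19→RS-66 = 340.795°
dₓₜ = R·arcsin(sin δ₁₃ · sin(θ₁₃ − θ₁₂)) = 6378.14·arcsin(0.39000·sin(-309.142°)) = 1959.933 km
|dₓₜ| = 1959.933 km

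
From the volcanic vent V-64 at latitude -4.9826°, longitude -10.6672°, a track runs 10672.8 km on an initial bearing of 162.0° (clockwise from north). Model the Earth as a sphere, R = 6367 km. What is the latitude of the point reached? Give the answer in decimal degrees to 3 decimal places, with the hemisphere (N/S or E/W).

68.916°S

δ = d/R = 10672.8/6367 = 1.676268 rad
φ₂ = arcsin(sin φ₁ cos δ + cos φ₁ sin δ cos θ)
   = arcsin(-0.08685·-0.10528 + 0.99622·0.99444·-0.95106) = -68.91598°
λ₂ = λ₁ + atan2(sin θ sin δ cos φ₁, cos δ − sin φ₁ sin φ₂) = 110.65740°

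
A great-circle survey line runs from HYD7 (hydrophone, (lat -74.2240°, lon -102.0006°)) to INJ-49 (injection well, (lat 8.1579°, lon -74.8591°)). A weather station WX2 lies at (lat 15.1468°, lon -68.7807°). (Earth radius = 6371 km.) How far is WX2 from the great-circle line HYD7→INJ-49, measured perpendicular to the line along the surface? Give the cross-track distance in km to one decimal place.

δ₁₃ = central angle HYD7→WX2 = 1.602709 rad  (haversine)
θ₁₃ = bearing HYD7→WX2 = 31.944°,  θ₁₂ = bearing HYD7→INJ-49 = 27.000°
dₓₜ = R·arcsin(sin δ₁₃ · sin(θ₁₃ − θ₁₂)) = 6371·arcsin(0.99949·sin(4.944°)) = 549.511 km
|dₓₜ| = 549.511 km

549.5 km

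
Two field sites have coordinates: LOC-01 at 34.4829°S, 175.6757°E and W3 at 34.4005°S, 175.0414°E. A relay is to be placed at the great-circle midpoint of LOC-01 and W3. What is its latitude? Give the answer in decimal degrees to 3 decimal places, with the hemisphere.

Bx = cos φ₂ cos Δλ = 0.825058,  By = cos φ₂ sin Δλ = -0.009134
φₘ = atan2(sin φ₁ + sin φ₂, √((cos φ₁ + Bx)² + By²)) = -34.44211°
λₘ = λ₁ + atan2(By, cos φ₁ + Bx) = 175.35839°

34.442°S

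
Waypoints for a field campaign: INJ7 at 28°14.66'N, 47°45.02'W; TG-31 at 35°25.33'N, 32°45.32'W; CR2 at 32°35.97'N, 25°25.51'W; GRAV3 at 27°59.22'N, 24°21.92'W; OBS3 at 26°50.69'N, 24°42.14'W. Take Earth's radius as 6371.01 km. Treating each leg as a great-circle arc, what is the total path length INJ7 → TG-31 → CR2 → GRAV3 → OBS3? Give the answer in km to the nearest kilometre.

INJ7: φ = +28.24433°, λ = -47.75033°
TG-31: φ = +35.42217°, λ = -32.75533°
CR2: φ = +32.59950°, λ = -25.42517°
GRAV3: φ = +27.98700°, λ = -24.36533°
OBS3: φ = +26.84483°, λ = -24.70233°
INJ7→TG-31: c = 0.254782 rad, d = 1623.22 km
TG-31→CR2: c = 0.116891 rad, d = 744.71 km
CR2→GRAV3: c = 0.082071 rad, d = 522.87 km
GRAV3→OBS3: c = 0.020607 rad, d = 131.29 km
Total = 1623.22 + 744.71 + 522.87 + 131.29 = 3022.09 km

3022 km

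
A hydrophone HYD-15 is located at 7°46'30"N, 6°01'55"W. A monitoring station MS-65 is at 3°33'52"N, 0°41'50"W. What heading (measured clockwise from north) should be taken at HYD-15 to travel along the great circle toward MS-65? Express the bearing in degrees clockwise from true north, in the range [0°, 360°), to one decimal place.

HYD-15: φ = +7.77500°, λ = -6.03194°
MS-65: φ = +3.56444°, λ = -0.69722°
Δλ = 5.3347°
y = sin Δλ · cos φ₂ = 0.092794
x = cos φ₁ sin φ₂ − sin φ₁ cos φ₂ cos Δλ = -0.072837
θ = atan2(y, x) = 128.1295° → 128.1295° (mod 360°)

128.1°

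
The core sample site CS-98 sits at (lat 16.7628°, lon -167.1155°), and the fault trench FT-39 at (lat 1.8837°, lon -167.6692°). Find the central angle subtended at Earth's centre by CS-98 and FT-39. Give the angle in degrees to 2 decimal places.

Δφ = -14.8791°,  Δλ = -0.5537°
a = sin²(Δφ/2) + cos φ₁ cos φ₂ sin²(Δλ/2) = 0.016787
c = 2·arcsin(√a) = 0.259863 rad = 14.8891°

14.89°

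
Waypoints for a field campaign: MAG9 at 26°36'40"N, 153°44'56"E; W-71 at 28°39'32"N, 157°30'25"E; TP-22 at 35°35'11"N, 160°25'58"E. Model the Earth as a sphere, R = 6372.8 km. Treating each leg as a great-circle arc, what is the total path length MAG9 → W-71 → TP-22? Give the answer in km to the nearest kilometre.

1253 km

MAG9: φ = +26.61111°, λ = +153.74889°
W-71: φ = +28.65889°, λ = +157.50694°
TP-22: φ = +35.58639°, λ = +160.43278°
MAG9→W-71: c = 0.068213 rad, d = 434.71 km
W-71→TP-22: c = 0.128390 rad, d = 818.20 km
Total = 434.71 + 818.20 = 1252.91 km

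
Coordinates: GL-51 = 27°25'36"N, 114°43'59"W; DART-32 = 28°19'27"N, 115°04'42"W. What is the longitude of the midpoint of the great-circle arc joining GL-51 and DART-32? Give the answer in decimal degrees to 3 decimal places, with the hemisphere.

GL-51: φ = +27.42667°, λ = -114.73306°
DART-32: φ = +28.32417°, λ = -115.07833°
Bx = cos φ₂ cos Δλ = 0.880261,  By = cos φ₂ sin Δλ = -0.005305
φₘ = atan2(sin φ₁ + sin φ₂, √((cos φ₁ + Bx)² + By²)) = 27.87552°
λₘ = λ₁ + atan2(By, cos φ₁ + Bx) = -114.90498°

114.905°W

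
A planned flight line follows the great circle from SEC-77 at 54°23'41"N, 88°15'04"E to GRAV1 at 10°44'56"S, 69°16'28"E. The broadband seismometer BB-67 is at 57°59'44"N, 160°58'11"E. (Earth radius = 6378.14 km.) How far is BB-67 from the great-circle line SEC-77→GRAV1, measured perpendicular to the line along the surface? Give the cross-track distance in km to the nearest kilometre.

2266 km

SEC-77: φ = +54.39472°, λ = +88.25111°
GRAV1: φ = -10.74889°, λ = +69.27444°
BB-67: φ = +57.99556°, λ = +160.96972°
δ₁₃ = central angle SEC-77→BB-67 = 0.674321 rad  (haversine)
θ₁₃ = bearing SEC-77→BB-67 = 54.146°,  θ₁₂ = bearing SEC-77→GRAV1 = 200.294°
dₓₜ = R·arcsin(sin δ₁₃ · sin(θ₁₃ − θ₁₂)) = 6378.14·arcsin(0.62437·sin(-146.147°)) = -2265.735 km
|dₓₜ| = 2265.735 km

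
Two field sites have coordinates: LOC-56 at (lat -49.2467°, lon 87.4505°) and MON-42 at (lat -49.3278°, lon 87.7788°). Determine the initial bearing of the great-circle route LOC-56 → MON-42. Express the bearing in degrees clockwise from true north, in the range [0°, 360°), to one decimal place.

110.9°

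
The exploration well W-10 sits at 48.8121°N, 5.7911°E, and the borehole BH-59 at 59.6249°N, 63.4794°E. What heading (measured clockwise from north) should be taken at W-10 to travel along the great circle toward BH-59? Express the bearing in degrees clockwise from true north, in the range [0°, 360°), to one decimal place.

49.5°

Δλ = 57.6883°
y = sin Δλ · cos φ₂ = 0.427359
x = cos φ₁ sin φ₂ − sin φ₁ cos φ₂ cos Δλ = 0.364731
θ = atan2(y, x) = 49.5208° → 49.5208° (mod 360°)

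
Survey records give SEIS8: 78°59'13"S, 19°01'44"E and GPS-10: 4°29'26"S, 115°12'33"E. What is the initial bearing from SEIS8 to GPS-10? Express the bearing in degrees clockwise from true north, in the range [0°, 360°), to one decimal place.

SEIS8: φ = -78.98694°, λ = +19.02889°
GPS-10: φ = -4.49056°, λ = +115.20917°
Δλ = 96.1803°
y = sin Δλ · cos φ₂ = 0.991136
x = cos φ₁ sin φ₂ − sin φ₁ cos φ₂ cos Δλ = -0.120307
θ = atan2(y, x) = 96.9209° → 96.9209° (mod 360°)

96.9°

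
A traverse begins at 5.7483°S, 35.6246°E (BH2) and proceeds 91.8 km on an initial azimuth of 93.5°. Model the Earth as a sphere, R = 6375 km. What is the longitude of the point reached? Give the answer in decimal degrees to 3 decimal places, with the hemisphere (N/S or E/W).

36.452°E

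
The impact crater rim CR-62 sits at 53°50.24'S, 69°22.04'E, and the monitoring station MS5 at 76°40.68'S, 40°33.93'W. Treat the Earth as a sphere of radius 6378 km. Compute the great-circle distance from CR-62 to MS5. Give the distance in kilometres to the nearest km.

CR-62: φ = -53.83733°, λ = +69.36733°
MS5: φ = -76.67800°, λ = -40.56550°
Δφ = -22.8407°,  Δλ = -109.9328°
a = sin²(Δφ/2) + cos φ₁ cos φ₂ sin²(Δλ/2) = 0.130367
c = 2·arcsin(√a) = 0.738817 rad = 42.3311°
d = R·c = 6378 × 0.738817 = 4712.2 km

4712 km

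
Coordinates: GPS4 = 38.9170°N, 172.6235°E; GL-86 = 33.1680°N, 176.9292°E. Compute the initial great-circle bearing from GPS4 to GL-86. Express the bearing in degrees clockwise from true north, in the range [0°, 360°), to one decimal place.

147.5°

Δλ = 4.3057°
y = sin Δλ · cos φ₂ = 0.062845
x = cos φ₁ sin φ₂ − sin φ₁ cos φ₂ cos Δλ = -0.098687
θ = atan2(y, x) = 147.5102° → 147.5102° (mod 360°)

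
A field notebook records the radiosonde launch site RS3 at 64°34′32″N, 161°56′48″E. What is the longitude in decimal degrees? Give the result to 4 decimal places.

161.9467°E

161° + 56′/60 + 48″/3600 = 161 + 0.93333 + 0.01333 = 161.9467°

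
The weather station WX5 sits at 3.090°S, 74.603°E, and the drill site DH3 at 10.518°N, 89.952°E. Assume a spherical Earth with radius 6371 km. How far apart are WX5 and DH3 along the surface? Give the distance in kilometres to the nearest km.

Δφ = 13.6080°,  Δλ = 15.3490°
a = sin²(Δφ/2) + cos φ₁ cos φ₂ sin²(Δλ/2) = 0.031545
c = 2·arcsin(√a) = 0.357113 rad = 20.4611°
d = R·c = 6371 × 0.357113 = 2275.2 km

2275 km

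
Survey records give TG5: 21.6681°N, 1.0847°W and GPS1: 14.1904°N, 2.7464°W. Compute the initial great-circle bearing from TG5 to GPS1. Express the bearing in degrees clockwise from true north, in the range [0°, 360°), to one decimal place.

192.2°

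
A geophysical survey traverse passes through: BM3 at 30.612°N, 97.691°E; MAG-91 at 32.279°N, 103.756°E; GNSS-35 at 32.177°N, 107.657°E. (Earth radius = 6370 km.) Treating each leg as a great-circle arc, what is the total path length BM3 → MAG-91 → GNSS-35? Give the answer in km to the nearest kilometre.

971 km

BM3→MAG-91: c = 0.094862 rad, d = 604.27 km
MAG-91→GNSS-35: c = 0.057620 rad, d = 367.04 km
Total = 604.27 + 367.04 = 971.31 km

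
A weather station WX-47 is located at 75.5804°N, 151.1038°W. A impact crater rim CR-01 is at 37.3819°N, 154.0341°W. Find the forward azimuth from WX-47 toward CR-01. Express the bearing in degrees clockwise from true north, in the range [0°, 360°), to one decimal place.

183.8°

Δλ = -2.9303°
y = sin Δλ · cos φ₂ = -0.040621
x = cos φ₁ sin φ₂ − sin φ₁ cos φ₂ cos Δλ = -0.617382
θ = atan2(y, x) = -176.2356° → 183.7644° (mod 360°)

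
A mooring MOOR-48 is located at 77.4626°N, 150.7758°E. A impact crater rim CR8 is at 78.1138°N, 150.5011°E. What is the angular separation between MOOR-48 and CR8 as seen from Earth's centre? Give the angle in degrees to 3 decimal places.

0.654°

Δφ = 0.6512°,  Δλ = -0.2747°
a = sin²(Δφ/2) + cos φ₁ cos φ₂ sin²(Δλ/2) = 0.000033
c = 2·arcsin(√a) = 0.011411 rad = 0.6538°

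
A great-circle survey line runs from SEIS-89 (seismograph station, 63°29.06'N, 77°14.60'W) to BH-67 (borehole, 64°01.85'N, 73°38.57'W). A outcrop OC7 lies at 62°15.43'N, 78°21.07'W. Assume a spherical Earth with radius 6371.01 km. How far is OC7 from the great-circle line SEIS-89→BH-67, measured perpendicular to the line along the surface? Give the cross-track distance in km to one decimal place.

107.2 km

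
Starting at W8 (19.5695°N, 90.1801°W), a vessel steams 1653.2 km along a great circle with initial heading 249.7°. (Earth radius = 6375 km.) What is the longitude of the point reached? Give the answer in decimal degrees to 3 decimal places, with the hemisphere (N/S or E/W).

104.524°W

δ = d/R = 1653.2/6375 = 0.259325 rad
φ₂ = arcsin(sin φ₁ cos δ + cos φ₁ sin δ cos θ)
   = arcsin(0.33495·0.96656 + 0.94224·0.25643·-0.34694) = 13.88212°
λ₂ = λ₁ + atan2(sin θ sin δ cos φ₁, cos δ − sin φ₁ sin φ₂) = -104.52378°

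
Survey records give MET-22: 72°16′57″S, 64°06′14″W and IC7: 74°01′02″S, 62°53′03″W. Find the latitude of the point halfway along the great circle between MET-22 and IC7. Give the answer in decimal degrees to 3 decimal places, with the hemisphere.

73.151°S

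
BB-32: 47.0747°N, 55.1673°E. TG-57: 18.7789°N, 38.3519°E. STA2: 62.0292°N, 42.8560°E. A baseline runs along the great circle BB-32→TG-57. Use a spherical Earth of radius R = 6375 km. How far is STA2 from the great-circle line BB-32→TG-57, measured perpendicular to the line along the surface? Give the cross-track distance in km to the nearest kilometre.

1445 km

δ₁₃ = central angle BB-32→STA2 = 0.288100 rad  (haversine)
θ₁₃ = bearing BB-32→STA2 = 339.392°,  θ₁₂ = bearing BB-32→TG-57 = 211.647°
dₓₜ = R·arcsin(sin δ₁₃ · sin(θ₁₃ − θ₁₂)) = 6375·arcsin(0.28413·sin(127.745°)) = 1444.637 km
|dₓₜ| = 1444.637 km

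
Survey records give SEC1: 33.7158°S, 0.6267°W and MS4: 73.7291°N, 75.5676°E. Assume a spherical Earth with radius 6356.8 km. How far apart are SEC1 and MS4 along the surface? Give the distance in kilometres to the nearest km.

Δφ = 107.4449°,  Δλ = 76.1943°
a = sin²(Δφ/2) + cos φ₁ cos φ₂ sin²(Δλ/2) = 0.738614
c = 2·arcsin(√a) = 2.068294 rad = 118.5045°
d = R·c = 6356.8 × 2.068294 = 13147.7 km

13148 km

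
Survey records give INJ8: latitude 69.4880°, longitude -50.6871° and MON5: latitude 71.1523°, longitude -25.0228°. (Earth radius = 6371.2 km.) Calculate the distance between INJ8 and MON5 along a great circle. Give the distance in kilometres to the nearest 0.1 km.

Δφ = 1.6643°,  Δλ = 25.6643°
a = sin²(Δφ/2) + cos φ₁ cos φ₂ sin²(Δλ/2) = 0.005795
c = 2·arcsin(√a) = 0.152392 rad = 8.7314°
d = R·c = 6371.2 × 0.152392 = 970.9 km

970.9 km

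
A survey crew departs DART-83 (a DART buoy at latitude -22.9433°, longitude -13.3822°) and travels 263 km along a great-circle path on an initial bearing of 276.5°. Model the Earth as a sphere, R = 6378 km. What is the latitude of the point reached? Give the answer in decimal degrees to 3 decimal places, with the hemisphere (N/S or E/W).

22.656°S

δ = d/R = 263/6378 = 0.041235 rad
φ₂ = arcsin(sin φ₁ cos δ + cos φ₁ sin δ cos θ)
   = arcsin(-0.38982·0.99915 + 0.92089·0.04122·0.11320) = -22.65561°
λ₂ = λ₁ + atan2(sin θ sin δ cos φ₁, cos δ − sin φ₁ sin φ₂) = -15.92603°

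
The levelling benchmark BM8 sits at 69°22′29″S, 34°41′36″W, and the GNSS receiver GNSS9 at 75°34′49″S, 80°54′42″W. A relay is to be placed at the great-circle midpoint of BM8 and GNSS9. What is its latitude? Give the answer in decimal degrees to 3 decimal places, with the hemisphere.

73.766°S

BM8: φ = -69.37472°, λ = -34.69333°
GNSS9: φ = -75.58028°, λ = -80.91167°
Bx = cos φ₂ cos Δλ = 0.172302,  By = cos φ₂ sin Δλ = -0.179790
φₘ = atan2(sin φ₁ + sin φ₂, √((cos φ₁ + Bx)² + By²)) = -73.76580°
λₘ = λ₁ + atan2(By, cos φ₁ + Bx) = -53.61233°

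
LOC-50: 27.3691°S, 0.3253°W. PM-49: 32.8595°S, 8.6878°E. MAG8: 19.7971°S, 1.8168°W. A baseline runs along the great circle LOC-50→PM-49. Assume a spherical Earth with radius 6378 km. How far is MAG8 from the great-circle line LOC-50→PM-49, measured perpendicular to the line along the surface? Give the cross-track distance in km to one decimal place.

δ₁₃ = central angle LOC-50→MAG8 = 0.134288 rad  (haversine)
θ₁₃ = bearing LOC-50→MAG8 = 349.460°,  θ₁₂ = bearing LOC-50→PM-49 = 127.355°
dₓₜ = R·arcsin(sin δ₁₃ · sin(θ₁₃ − θ₁₂)) = 6378·arcsin(0.13388·sin(222.105°)) = -573.319 km
|dₓₜ| = 573.319 km

573.3 km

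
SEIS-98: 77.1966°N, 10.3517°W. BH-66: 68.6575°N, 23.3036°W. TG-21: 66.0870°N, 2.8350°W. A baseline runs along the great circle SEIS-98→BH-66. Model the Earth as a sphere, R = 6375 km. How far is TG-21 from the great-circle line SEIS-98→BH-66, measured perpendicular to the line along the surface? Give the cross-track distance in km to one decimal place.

904.1 km

δ₁₃ = central angle SEIS-98→TG-21 = 0.197865 rad  (haversine)
θ₁₃ = bearing SEIS-98→TG-21 = 164.351°,  θ₁₂ = bearing SEIS-98→BH-66 = 210.325°
dₓₜ = R·arcsin(sin δ₁₃ · sin(θ₁₃ − θ₁₂)) = 6375·arcsin(0.19658·sin(-45.974°)) = -904.088 km
|dₓₜ| = 904.088 km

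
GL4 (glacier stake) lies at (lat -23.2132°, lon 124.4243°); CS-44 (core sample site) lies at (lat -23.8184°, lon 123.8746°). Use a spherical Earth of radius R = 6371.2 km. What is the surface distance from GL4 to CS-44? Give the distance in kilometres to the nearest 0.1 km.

87.6 km

Δφ = -0.6052°,  Δλ = -0.5497°
a = sin²(Δφ/2) + cos φ₁ cos φ₂ sin²(Δλ/2) = 0.000047
c = 2·arcsin(√a) = 0.013746 rad = 0.7876°
d = R·c = 6371.2 × 0.013746 = 87.6 km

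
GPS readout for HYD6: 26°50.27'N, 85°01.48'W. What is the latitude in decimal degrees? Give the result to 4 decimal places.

26.8378°N

26° + 50.27′/60 = 26 + 0.83783 = 26.8378°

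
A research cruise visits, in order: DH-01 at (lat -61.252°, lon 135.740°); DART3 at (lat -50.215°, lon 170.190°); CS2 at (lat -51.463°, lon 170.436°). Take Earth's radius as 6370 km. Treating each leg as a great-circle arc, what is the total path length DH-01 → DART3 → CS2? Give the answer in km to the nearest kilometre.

2580 km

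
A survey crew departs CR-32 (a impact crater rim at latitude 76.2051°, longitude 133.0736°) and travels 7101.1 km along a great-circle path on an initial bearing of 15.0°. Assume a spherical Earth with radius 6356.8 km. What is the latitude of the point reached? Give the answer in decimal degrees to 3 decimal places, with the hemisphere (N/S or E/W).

39.248°N

δ = d/R = 7101.1/6356.8 = 1.117087 rad
φ₂ = arcsin(sin φ₁ cos δ + cos φ₁ sin δ cos θ)
   = arcsin(0.97116·0.43830 + 0.23845·0.89883·0.96593) = 39.24810°
λ₂ = λ₁ + atan2(sin θ sin δ cos φ₁, cos δ − sin φ₁ sin φ₂) = -64.40802°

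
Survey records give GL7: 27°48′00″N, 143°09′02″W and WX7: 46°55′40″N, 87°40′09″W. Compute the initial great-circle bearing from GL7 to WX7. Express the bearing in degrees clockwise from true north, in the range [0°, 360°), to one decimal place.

GL7: φ = +27.80000°, λ = -143.15056°
WX7: φ = +46.92778°, λ = -87.66917°
Δλ = 55.4814°
y = sin Δλ · cos φ₂ = 0.562686
x = cos φ₁ sin φ₂ − sin φ₁ cos φ₂ cos Δλ = 0.465692
θ = atan2(y, x) = 50.3880° → 50.3880° (mod 360°)

50.4°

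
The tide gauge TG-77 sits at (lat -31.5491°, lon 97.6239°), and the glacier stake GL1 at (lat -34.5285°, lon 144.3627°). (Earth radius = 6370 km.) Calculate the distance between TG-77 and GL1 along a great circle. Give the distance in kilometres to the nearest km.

Δφ = -2.9794°,  Δλ = 46.7388°
a = sin²(Δφ/2) + cos φ₁ cos φ₂ sin²(Δλ/2) = 0.111138
c = 2·arcsin(√a) = 0.679760 rad = 38.9474°
d = R·c = 6370 × 0.679760 = 4330.1 km

4330 km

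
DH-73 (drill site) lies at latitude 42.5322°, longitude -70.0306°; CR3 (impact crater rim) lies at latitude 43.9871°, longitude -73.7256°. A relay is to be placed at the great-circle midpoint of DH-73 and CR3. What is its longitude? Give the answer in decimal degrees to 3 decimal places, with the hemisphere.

71.856°W

Bx = cos φ₂ cos Δλ = 0.718001,  By = cos φ₂ sin Δλ = -0.046368
φₘ = atan2(sin φ₁ + sin φ₂, √((cos φ₁ + Bx)² + By²)) = 43.27452°
λₘ = λ₁ + atan2(By, cos φ₁ + Bx) = -71.85602°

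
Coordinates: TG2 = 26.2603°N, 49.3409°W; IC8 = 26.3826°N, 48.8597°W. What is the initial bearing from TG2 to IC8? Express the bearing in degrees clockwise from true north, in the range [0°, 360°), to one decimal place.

74.1°

Δλ = 0.4812°
y = sin Δλ · cos φ₂ = 0.007524
x = cos φ₁ sin φ₂ − sin φ₁ cos φ₂ cos Δλ = 0.002149
θ = atan2(y, x) = 74.0624° → 74.0624° (mod 360°)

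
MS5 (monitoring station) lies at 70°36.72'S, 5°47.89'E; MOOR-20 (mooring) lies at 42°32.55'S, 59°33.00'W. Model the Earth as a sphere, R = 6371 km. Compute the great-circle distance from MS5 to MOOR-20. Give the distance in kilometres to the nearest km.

MS5: φ = -70.61200°, λ = +5.79817°
MOOR-20: φ = -42.54250°, λ = -59.55000°
Δφ = 28.0695°,  Δλ = -65.3482°
a = sin²(Δφ/2) + cos φ₁ cos φ₂ sin²(Δλ/2) = 0.130095
c = 2·arcsin(√a) = 0.738007 rad = 42.2847°
d = R·c = 6371 × 0.738007 = 4701.8 km

4702 km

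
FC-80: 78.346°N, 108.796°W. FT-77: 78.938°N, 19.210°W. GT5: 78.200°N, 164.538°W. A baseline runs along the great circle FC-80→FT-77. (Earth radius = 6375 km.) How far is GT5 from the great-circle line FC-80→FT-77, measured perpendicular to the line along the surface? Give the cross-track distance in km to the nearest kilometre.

1156 km

δ₁₃ = central angle FC-80→GT5 = 0.190331 rad  (haversine)
θ₁₃ = bearing FC-80→GT5 = 296.695°,  θ₁₂ = bearing FC-80→FT-77 = 44.260°
dₓₜ = R·arcsin(sin δ₁₃ · sin(θ₁₃ − θ₁₂)) = 6375·arcsin(0.18918·sin(252.436°)) = -1156.148 km
|dₓₜ| = 1156.148 km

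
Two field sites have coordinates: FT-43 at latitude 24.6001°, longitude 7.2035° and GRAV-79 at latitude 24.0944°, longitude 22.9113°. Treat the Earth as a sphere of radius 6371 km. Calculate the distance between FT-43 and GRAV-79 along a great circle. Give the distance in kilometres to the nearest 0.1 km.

1591.4 km

Δφ = -0.5057°,  Δλ = 15.7078°
a = sin²(Δφ/2) + cos φ₁ cos φ₂ sin²(Δλ/2) = 0.015518
c = 2·arcsin(√a) = 0.249792 rad = 14.3120°
d = R·c = 6371 × 0.249792 = 1591.4 km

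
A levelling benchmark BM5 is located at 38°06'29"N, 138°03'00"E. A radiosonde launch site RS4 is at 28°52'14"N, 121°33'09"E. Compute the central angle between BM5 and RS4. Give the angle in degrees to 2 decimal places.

BM5: φ = +38.10806°, λ = +138.05000°
RS4: φ = +28.87056°, λ = +121.55250°
Δφ = -9.2375°,  Δλ = -16.4975°
a = sin²(Δφ/2) + cos φ₁ cos φ₂ sin²(Δλ/2) = 0.020668
c = 2·arcsin(√a) = 0.288525 rad = 16.5313°

16.53°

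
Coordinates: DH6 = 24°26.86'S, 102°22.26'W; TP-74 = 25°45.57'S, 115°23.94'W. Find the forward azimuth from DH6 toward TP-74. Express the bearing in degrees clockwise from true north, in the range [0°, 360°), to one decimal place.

260.9°

DH6: φ = -24.44767°, λ = -102.37100°
TP-74: φ = -25.75950°, λ = -115.39900°
Δλ = -13.0280°
y = sin Δλ · cos φ₂ = -0.203026
x = cos φ₁ sin φ₂ − sin φ₁ cos φ₂ cos Δλ = -0.032488
θ = atan2(y, x) = -99.0913° → 260.9087° (mod 360°)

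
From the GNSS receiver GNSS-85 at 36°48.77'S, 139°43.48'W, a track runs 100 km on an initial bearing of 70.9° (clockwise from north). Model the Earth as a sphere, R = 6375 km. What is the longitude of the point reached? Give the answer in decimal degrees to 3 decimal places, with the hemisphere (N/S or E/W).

138.668°W

GNSS-85: φ = -36.81283°, λ = -139.72467°
δ = d/R = 100/6375 = 0.015686 rad
φ₂ = arcsin(sin φ₁ cos δ + cos φ₁ sin δ cos θ)
   = arcsin(-0.59920·0.99988 + 0.80060·0.01569·0.32722) = -36.51406°
λ₂ = λ₁ + atan2(sin θ sin δ cos φ₁, cos δ − sin φ₁ sin φ₂) = -138.66795°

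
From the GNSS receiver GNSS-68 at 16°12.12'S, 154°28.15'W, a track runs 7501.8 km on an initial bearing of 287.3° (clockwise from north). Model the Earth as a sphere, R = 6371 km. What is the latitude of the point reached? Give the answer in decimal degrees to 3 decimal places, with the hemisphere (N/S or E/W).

9.023°N

GNSS-68: φ = -16.20200°, λ = -154.46917°
δ = d/R = 7501.8/6371 = 1.177492 rad
φ₂ = arcsin(sin φ₁ cos δ + cos φ₁ sin δ cos θ)
   = arcsin(-0.27902·0.38324 + 0.96028·0.92365·0.29737) = 9.02275°
λ₂ = λ₁ + atan2(sin θ sin δ cos φ₁, cos δ − sin φ₁ sin φ₂) = 142.28944°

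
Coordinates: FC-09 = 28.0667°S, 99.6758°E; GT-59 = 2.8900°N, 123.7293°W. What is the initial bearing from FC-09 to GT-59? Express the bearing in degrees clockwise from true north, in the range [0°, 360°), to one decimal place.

Δλ = 136.5949°
y = sin Δλ · cos φ₂ = 0.686278
x = cos φ₁ sin φ₂ − sin φ₁ cos φ₂ cos Δλ = -0.296900
θ = atan2(y, x) = 113.3944° → 113.3944° (mod 360°)

113.4°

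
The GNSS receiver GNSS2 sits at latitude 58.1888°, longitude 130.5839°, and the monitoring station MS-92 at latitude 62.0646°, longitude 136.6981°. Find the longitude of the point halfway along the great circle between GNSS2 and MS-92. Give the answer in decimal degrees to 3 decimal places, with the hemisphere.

Bx = cos φ₂ cos Δλ = 0.465811,  By = cos φ₂ sin Δλ = 0.049898
φₘ = atan2(sin φ₁ + sin φ₂, √((cos φ₁ + Bx)² + By²)) = 60.16181°
λₘ = λ₁ + atan2(By, cos φ₁ + Bx) = 133.46075°

133.461°E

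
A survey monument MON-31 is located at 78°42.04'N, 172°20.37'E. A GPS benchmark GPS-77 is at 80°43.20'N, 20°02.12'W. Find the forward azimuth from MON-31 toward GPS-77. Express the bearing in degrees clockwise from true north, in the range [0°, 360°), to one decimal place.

MON-31: φ = +78.70067°, λ = +172.33950°
GPS-77: φ = +80.72000°, λ = -20.03533°
Δλ = 167.6252°
y = sin Δλ · cos φ₂ = 0.034559
x = cos φ₁ sin φ₂ − sin φ₁ cos φ₂ cos Δλ = 0.347830
θ = atan2(y, x) = 5.6740° → 5.6740° (mod 360°)

5.7°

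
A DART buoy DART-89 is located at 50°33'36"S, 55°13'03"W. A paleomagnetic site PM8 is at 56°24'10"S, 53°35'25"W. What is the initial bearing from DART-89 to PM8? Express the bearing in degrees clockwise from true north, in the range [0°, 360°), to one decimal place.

DART-89: φ = -50.56000°, λ = -55.21750°
PM8: φ = -56.40278°, λ = -53.59028°
Δλ = 1.6272°
y = sin Δλ · cos φ₂ = 0.015713
x = cos φ₁ sin φ₂ − sin φ₁ cos φ₂ cos Δλ = -0.101971
θ = atan2(y, x) = 171.2399° → 171.2399° (mod 360°)

171.2°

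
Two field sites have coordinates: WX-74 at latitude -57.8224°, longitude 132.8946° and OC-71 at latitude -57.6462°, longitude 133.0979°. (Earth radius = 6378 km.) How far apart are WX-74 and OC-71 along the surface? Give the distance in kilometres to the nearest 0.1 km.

Δφ = 0.1762°,  Δλ = 0.2033°
a = sin²(Δφ/2) + cos φ₁ cos φ₂ sin²(Δλ/2) = 0.000003
c = 2·arcsin(√a) = 0.003612 rad = 0.2069°
d = R·c = 6378 × 0.003612 = 23.0 km

23.0 km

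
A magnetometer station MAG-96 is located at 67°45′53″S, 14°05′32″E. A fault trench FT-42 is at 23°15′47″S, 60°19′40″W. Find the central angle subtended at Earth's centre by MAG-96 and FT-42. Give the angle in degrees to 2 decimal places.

MAG-96: φ = -67.76472°, λ = +14.09222°
FT-42: φ = -23.26306°, λ = -60.32778°
Δφ = 44.5017°,  Δλ = -74.4200°
a = sin²(Δφ/2) + cos φ₁ cos φ₂ sin²(Δλ/2) = 0.270522
c = 2·arcsin(√a) = 1.093977 rad = 62.6803°

62.68°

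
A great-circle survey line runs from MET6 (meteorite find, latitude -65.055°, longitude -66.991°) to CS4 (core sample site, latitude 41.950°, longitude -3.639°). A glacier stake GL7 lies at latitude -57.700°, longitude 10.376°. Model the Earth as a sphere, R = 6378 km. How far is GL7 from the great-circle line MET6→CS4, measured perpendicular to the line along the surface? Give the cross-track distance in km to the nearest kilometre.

δ₁₃ = central angle MET6→GL7 = 0.616862 rad  (haversine)
θ₁₃ = bearing MET6→GL7 = 115.663°,  θ₁₂ = bearing MET6→CS4 = 48.680°
dₓₜ = R·arcsin(sin δ₁₃ · sin(θ₁₃ − θ₁₂)) = 6378·arcsin(0.57848·sin(66.982°)) = 3580.992 km
|dₓₜ| = 3580.992 km

3581 km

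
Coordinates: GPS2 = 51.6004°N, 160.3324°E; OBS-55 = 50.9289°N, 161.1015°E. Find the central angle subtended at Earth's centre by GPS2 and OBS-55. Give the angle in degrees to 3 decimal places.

Δφ = -0.6715°,  Δλ = 0.7691°
a = sin²(Δφ/2) + cos φ₁ cos φ₂ sin²(Δλ/2) = 0.000052
c = 2·arcsin(√a) = 0.014419 rad = 0.8261°

0.826°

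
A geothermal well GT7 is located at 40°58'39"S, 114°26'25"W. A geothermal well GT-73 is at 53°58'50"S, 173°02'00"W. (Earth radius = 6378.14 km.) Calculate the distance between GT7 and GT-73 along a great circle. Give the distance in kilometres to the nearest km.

GT7: φ = -40.97750°, λ = -114.44028°
GT-73: φ = -53.98056°, λ = -173.03333°
Δφ = -13.0031°,  Δλ = -58.5931°
a = sin²(Δφ/2) + cos φ₁ cos φ₂ sin²(Δλ/2) = 0.119126
c = 2·arcsin(√a) = 0.704788 rad = 40.3814°
d = R·c = 6378.14 × 0.704788 = 4495.2 km

4495 km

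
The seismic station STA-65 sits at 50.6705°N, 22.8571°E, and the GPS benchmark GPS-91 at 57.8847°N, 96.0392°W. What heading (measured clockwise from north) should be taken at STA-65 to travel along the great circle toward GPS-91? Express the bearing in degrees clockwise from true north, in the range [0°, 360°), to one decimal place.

327.7°

Δλ = -118.8963°
y = sin Δλ · cos φ₂ = -0.465435
x = cos φ₁ sin φ₂ − sin φ₁ cos φ₂ cos Δλ = 0.735510
θ = atan2(y, x) = -32.3259° → 327.6741° (mod 360°)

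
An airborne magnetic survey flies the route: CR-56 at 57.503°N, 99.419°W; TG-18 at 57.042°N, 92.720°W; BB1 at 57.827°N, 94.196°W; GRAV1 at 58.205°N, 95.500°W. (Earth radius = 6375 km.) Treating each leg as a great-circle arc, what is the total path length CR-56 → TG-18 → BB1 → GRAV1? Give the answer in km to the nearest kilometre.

618 km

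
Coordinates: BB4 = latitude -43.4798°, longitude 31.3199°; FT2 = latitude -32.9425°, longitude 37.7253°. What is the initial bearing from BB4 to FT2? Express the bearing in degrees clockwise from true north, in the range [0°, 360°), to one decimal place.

27.6°

Δλ = 6.4054°
y = sin Δλ · cos φ₂ = 0.093625
x = cos φ₁ sin φ₂ − sin φ₁ cos φ₂ cos Δλ = 0.179271
θ = atan2(y, x) = 27.5761° → 27.5761° (mod 360°)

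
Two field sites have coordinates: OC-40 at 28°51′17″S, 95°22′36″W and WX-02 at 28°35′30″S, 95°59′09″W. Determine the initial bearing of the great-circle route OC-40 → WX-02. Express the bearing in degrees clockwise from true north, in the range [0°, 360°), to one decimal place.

296.1°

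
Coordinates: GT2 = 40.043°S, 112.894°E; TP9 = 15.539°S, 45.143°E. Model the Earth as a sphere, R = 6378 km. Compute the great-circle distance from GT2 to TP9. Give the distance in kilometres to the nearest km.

Δφ = 24.5040°,  Δλ = -67.7510°
a = sin²(Δφ/2) + cos φ₁ cos φ₂ sin²(Δλ/2) = 0.274188
c = 2·arcsin(√a) = 1.102211 rad = 63.1520°
d = R·c = 6378 × 1.102211 = 7029.9 km

7030 km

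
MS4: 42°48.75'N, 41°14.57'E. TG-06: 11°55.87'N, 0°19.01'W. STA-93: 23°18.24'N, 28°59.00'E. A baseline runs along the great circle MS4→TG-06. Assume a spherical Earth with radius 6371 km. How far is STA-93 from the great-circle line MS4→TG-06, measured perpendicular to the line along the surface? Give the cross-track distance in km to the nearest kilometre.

MS4: φ = +42.81250°, λ = +41.24283°
TG-06: φ = +11.93117°, λ = -0.31683°
STA-93: φ = +23.30400°, λ = +28.98333°
δ₁₃ = central angle MS4→STA-93 = 0.383854 rad  (haversine)
θ₁₃ = bearing MS4→STA-93 = 211.382°,  θ₁₂ = bearing MS4→TG-06 = 241.948°
dₓₜ = R·arcsin(sin δ₁₃ · sin(θ₁₃ − θ₁₂)) = 6371·arcsin(0.37450·sin(-30.565°)) = -1220.750 km
|dₓₜ| = 1220.750 km

1221 km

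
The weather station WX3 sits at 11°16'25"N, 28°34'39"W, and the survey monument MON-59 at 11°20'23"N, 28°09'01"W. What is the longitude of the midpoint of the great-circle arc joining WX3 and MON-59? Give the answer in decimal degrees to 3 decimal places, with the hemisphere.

WX3: φ = +11.27361°, λ = -28.57750°
MON-59: φ = +11.33972°, λ = -28.15028°
Bx = cos φ₂ cos Δλ = 0.980451,  By = cos φ₂ sin Δλ = 0.007311
φₘ = atan2(sin φ₁ + sin φ₂, √((cos φ₁ + Bx)² + By²)) = 11.30674°
λₘ = λ₁ + atan2(By, cos φ₁ + Bx) = -28.36391°

28.364°W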